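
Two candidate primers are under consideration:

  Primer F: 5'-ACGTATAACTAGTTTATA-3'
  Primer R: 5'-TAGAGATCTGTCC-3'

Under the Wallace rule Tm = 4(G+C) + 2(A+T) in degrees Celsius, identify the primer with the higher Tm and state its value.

Primer F: A+T=14, G+C=4 → Tm = 2(14)+4(4) = 44°C
Primer R: A+T=7, G+C=6 → Tm = 2(7)+4(6) = 38°C
44°C vs 38°C → primer F is higher.

Primer F, 44°C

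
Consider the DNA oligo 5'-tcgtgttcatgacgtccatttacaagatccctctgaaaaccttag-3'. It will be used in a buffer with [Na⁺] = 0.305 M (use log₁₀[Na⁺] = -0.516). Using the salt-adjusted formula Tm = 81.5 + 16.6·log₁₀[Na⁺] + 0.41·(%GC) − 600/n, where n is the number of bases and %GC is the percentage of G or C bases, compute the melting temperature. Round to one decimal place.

76.9°C

Length n = 45. Counting bases: C=12, T=14, G=7, A=12
G+C = 19, so %GC = 19/45 × 100 = 42.222%
Salt term: 16.6 × (-0.516) = -8.566
GC term: 0.41 × 42.222 = 17.311; length term: −600/45 = −13.333
Tm = 81.5 + (-8.566) + 17.311 − 13.333 = 76.912 → 76.9°C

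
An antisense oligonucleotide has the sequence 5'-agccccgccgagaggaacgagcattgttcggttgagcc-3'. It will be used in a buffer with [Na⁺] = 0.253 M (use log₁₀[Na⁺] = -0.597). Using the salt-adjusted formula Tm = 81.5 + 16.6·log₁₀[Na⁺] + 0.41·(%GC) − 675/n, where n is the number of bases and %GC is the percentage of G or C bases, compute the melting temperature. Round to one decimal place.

Length n = 38. Scanning the sequence gives C=11, G=13, T=6, A=8.
G+C = 24, so %GC = 24/38 × 100 = 63.158%
Salt term: 16.6 × (-0.597) = -9.91
GC term: 0.41 × 63.158 = 25.895; length term: −675/38 = −17.763
Tm = 81.5 + (-9.91) + 25.895 − 17.763 = 79.722 → 79.7°C

79.7°C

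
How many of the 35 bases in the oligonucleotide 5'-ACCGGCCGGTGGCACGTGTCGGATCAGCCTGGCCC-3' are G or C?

Counting bases: C=13, G=13, T=5, A=4
Total G or C: 13 + 13 = 26

26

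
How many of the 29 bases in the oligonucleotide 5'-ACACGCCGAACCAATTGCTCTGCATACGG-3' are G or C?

Counting bases: T=5, G=6, C=10, A=8
G+C = 6 + 10 = 16

16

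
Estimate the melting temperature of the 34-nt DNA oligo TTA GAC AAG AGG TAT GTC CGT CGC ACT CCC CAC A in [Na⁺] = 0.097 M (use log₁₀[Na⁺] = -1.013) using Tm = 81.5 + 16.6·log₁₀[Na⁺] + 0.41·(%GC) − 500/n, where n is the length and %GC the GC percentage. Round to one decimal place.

71.7°C

Length n = 34. G=7, T=7, C=11, A=9
G+C = 18, so %GC = 18/34 × 100 = 52.941%
Salt term: 16.6 × (-1.013) = -16.816
GC term: 0.41 × 52.941 = 21.706; length term: −500/34 = −14.706
Tm = 81.5 + (-16.816) + 21.706 − 14.706 = 71.684 → 71.7°C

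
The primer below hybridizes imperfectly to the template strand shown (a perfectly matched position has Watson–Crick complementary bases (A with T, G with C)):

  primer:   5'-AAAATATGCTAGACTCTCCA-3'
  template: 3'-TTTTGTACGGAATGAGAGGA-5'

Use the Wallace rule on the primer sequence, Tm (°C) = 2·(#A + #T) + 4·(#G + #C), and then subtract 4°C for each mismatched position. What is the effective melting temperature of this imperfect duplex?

Primer base counts: A=8, T=5, G=2, C=5 → A+T=13, G+C=7
Perfect-match Tm = 2(13) + 4(7) = 26 + 28 = 54°C
Mismatches (positions where the bases are not complementary): 5 (at positions 5, 10, 11, 12, 20)
Effective Tm = 54 − 5×4 = 54 − 20 = 34°C

34°C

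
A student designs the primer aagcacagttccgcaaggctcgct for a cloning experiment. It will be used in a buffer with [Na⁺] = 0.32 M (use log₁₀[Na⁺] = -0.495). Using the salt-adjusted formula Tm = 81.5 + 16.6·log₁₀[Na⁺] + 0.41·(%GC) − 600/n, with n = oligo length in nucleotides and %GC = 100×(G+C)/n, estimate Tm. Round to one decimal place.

72.2°C

Length n = 24. Counting bases: G=6, A=6, T=4, C=8
G+C = 14, so %GC = 14/24 × 100 = 58.333%
Salt term: 16.6 × (-0.495) = -8.217
GC term: 0.41 × 58.333 = 23.917; length term: −600/24 = −25
Tm = 81.5 + (-8.217) + 23.917 − 25 = 72.2 → 72.2°C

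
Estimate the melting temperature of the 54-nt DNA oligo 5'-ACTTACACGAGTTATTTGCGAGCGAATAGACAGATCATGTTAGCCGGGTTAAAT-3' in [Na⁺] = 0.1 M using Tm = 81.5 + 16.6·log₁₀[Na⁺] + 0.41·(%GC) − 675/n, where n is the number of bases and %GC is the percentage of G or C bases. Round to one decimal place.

69.1°C

Length n = 54. Counting bases: G=13, C=9, A=17, T=15
G+C = 22, so %GC = 22/54 × 100 = 40.741%
Salt term: 16.6 × (-1) = -16.6
GC term: 0.41 × 40.741 = 16.704; length term: −675/54 = −12.5
Tm = 81.5 + (-16.6) + 16.704 − 12.5 = 69.104 → 69.1°C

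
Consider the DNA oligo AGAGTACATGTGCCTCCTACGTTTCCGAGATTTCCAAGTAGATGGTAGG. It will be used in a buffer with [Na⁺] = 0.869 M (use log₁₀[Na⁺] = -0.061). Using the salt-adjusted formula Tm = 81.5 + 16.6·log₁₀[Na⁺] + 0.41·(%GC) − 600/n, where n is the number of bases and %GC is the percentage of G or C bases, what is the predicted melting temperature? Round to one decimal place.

87.5°C

Length n = 49. Counting bases: T=14, G=13, C=10, A=12
G+C = 23, so %GC = 23/49 × 100 = 46.939%
Salt term: 16.6 × (-0.061) = -1.013
GC term: 0.41 × 46.939 = 19.245; length term: −600/49 = −12.245
Tm = 81.5 + (-1.013) + 19.245 − 12.245 = 87.487 → 87.5°C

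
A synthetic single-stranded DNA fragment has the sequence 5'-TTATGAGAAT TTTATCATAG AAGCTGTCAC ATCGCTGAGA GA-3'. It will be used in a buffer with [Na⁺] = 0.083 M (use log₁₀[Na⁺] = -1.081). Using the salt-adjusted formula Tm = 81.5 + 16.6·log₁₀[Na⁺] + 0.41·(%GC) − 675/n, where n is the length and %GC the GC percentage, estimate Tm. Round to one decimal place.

Length n = 42. Base counts: T=13, A=14, C=6, G=9
G+C = 15, so %GC = 15/42 × 100 = 35.714%
Salt term: 16.6 × (-1.081) = -17.945
GC term: 0.41 × 35.714 = 14.643; length term: −675/42 = −16.071
Tm = 81.5 + (-17.945) + 14.643 − 16.071 = 62.127 → 62.1°C

62.1°C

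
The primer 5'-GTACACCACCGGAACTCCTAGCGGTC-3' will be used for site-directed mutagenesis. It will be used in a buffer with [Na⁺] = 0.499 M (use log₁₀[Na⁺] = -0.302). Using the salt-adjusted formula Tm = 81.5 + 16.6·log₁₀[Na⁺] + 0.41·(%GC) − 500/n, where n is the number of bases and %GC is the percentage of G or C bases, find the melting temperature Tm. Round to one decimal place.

Length n = 26. A=6, C=10, G=6, T=4
G+C = 16, so %GC = 16/26 × 100 = 61.538%
Salt term: 16.6 × (-0.302) = -5.013
GC term: 0.41 × 61.538 = 25.231; length term: −500/26 = −19.231
Tm = 81.5 + (-5.013) + 25.231 − 19.231 = 82.487 → 82.5°C

82.5°C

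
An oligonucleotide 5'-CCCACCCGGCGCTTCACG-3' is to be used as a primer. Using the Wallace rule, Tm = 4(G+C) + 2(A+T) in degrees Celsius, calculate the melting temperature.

Counting bases: G=4, C=10, A=2, T=2
AT pairs contribute 4, GC pairs contribute 14.
Tm = 2(4) + 4(14) = 8 + 56 = 64°C

64°C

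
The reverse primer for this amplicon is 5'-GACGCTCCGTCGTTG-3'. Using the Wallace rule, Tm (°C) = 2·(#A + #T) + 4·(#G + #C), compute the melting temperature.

50°C

Counting bases: T=4, C=5, A=1, G=5
AT pairs contribute 5, GC pairs contribute 10.
Tm = 2×5 + 4×10 = 50°C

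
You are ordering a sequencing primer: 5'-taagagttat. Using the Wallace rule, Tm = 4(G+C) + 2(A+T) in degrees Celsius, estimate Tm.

24°C

A=4, G=2, T=4, C=0
A+T = 8, G+C = 2
Tm = 2×8 + 4×2 = 24°C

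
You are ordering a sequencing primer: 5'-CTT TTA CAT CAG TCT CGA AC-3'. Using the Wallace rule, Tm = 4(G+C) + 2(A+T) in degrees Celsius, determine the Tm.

Scanning the sequence gives G=2, T=7, C=6, A=5.
So N_AT = 12 and N_GC = 8.
Tm = 4·8 + 2·12 = 32 + 24 = 56°C

56°C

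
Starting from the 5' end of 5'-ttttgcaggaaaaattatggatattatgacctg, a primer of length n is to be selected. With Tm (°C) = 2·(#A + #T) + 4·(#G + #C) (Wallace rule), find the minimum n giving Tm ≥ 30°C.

n = 11

First 10 bases: TTTTGCAGGA → Tm = 28°C (< 30°C)
First 11 bases: TTTTGCAGGAA → Tm = 30°C (≥ 30°C)
Since every base adds ≥2°C, Tm only increases with n, so the threshold is first crossed at n = 11.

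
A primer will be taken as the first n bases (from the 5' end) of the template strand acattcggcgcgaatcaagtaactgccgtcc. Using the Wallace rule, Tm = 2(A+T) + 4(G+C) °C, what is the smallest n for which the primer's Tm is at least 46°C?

First 14 bases: ACATTCGGCGCGAA → Tm = 44°C (< 46°C)
First 15 bases: ACATTCGGCGCGAAT → Tm = 46°C (≥ 46°C)
Each additional base adds 2°C (A/T) or 4°C (G/C), so Tm is non-decreasing in n; n = 15 is the first length to reach 46°C.

n = 15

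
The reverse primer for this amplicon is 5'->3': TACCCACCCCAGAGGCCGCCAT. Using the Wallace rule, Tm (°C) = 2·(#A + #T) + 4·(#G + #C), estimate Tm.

74°C

Scanning the sequence gives T=2, C=11, G=4, A=5.
So N_AT = 7 and N_GC = 15.
Tm = 2×7 + 4×15 = 74°C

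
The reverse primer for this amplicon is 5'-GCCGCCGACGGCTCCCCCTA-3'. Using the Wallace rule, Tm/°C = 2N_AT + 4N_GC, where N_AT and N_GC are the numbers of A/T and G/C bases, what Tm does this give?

T=2, G=5, A=2, C=11
AT pairs contribute 4, GC pairs contribute 16.
Tm = 2×4 + 4×16 = 72°C

72°C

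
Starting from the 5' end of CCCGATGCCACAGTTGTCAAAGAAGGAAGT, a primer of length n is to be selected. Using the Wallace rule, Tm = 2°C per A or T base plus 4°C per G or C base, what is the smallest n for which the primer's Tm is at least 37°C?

First 10 bases: CCCGATGCCA → Tm = 34°C (< 37°C)
First 11 bases: CCCGATGCCAC → Tm = 38°C (≥ 37°C)
Each additional base adds 2°C (A/T) or 4°C (G/C), so Tm is non-decreasing in n; n = 11 is the first length to reach 37°C.

n = 11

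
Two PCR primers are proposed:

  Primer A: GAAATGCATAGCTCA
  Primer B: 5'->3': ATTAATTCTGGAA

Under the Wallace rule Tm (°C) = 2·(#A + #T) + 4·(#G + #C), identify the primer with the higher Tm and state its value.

Primer A: A+T=9, G+C=6 → Tm = 2(9)+4(6) = 42°C
Primer B: A+T=10, G+C=3 → Tm = 2(10)+4(3) = 32°C
42°C vs 32°C → primer A is higher.

Primer A, 42°C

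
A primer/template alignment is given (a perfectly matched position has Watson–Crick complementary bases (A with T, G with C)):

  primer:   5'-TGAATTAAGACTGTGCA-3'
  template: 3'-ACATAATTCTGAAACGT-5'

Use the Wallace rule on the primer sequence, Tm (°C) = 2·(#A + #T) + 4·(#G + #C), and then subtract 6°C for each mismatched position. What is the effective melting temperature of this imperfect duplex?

34°C

Primer base counts: A=6, T=5, G=4, C=2 → A+T=11, G+C=6
Perfect-match Tm = 2(11) + 4(6) = 22 + 24 = 46°C
Mismatches (positions where the bases are not complementary): 2 (at positions 3, 13)
Effective Tm = 46 − 2×6 = 46 − 12 = 34°C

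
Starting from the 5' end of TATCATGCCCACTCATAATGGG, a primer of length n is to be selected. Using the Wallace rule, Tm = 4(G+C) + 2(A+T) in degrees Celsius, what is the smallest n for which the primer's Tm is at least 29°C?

n = 10

First 9 bases: TATCATGCC → Tm = 26°C (< 29°C)
First 10 bases: TATCATGCCC → Tm = 30°C (≥ 29°C)
Since every base adds ≥2°C, Tm only increases with n, so the threshold is first crossed at n = 10.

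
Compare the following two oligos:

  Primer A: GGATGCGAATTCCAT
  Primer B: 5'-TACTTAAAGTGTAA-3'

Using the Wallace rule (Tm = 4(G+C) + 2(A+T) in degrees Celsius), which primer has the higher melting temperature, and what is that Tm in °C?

Primer A, 44°C

Primer A: A+T=8, G+C=7 → Tm = 2(8)+4(7) = 44°C
Primer B: A+T=11, G+C=3 → Tm = 2(11)+4(3) = 34°C
44°C vs 34°C → primer A is higher.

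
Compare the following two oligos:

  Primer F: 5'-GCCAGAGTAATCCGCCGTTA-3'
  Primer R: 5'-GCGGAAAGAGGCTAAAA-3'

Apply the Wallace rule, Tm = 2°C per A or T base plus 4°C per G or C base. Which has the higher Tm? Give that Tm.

Primer F: A+T=9, G+C=11 → Tm = 2(9)+4(11) = 62°C
Primer R: A+T=9, G+C=8 → Tm = 2(9)+4(8) = 50°C
62°C vs 50°C → primer F is higher.

Primer F, 62°C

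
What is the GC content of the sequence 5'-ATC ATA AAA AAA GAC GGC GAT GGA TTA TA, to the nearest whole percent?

Base counts: A=14, G=6, C=3, T=6
G+C = 6 + 3 = 9 out of 29 bases
%GC = 9/29 × 100 = 31.03% ≈ 31%

31%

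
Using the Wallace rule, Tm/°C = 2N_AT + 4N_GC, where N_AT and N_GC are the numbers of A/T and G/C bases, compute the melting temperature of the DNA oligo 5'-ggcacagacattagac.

C=4, T=2, G=4, A=6
AT pairs contribute 8, GC pairs contribute 8.
Tm = 2×8 + 4×8 = 48°C

48°C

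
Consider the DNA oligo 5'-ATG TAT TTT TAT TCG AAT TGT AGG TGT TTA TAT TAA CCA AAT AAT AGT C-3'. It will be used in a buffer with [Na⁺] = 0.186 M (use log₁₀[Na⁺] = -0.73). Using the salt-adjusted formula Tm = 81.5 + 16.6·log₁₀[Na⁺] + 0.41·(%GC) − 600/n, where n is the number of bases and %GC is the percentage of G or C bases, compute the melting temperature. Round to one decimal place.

66.3°C

Length n = 49. Base counts: G=7, C=4, T=22, A=16
G+C = 11, so %GC = 11/49 × 100 = 22.449%
Salt term: 16.6 × (-0.73) = -12.118
GC term: 0.41 × 22.449 = 9.204; length term: −600/49 = −12.245
Tm = 81.5 + (-12.118) + 9.204 − 12.245 = 66.341 → 66.3°C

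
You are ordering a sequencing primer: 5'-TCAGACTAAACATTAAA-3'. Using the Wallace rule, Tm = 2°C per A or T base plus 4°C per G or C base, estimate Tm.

42°C

Scanning the sequence gives A=9, C=3, T=4, G=1.
So N_AT = 13 and N_GC = 4.
Tm = 2×13 + 4×4 = 42°C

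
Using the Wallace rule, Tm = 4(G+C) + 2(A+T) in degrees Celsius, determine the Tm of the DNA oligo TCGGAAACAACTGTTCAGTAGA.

T=5, A=8, C=4, G=5
AT pairs contribute 13, GC pairs contribute 9.
Tm = 2(13) + 4(9) = 26 + 36 = 62°C

62°C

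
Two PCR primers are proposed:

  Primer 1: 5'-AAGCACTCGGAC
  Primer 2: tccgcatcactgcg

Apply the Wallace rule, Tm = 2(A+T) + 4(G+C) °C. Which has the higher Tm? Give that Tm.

Primer 1: A+T=5, G+C=7 → Tm = 2(5)+4(7) = 38°C
Primer 2: A+T=5, G+C=9 → Tm = 2(5)+4(9) = 46°C
38°C vs 46°C → primer 2 is higher.

Primer 2, 46°C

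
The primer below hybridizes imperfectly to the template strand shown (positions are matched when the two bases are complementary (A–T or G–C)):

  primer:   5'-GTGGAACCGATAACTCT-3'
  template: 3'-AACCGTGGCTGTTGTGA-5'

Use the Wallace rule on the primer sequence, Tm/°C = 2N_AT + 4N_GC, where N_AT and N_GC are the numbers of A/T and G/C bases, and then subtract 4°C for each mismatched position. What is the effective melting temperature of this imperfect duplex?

Primer base counts: A=5, T=4, G=4, C=4 → A+T=9, G+C=8
Perfect-match Tm = 2(9) + 4(8) = 18 + 32 = 50°C
Mismatches (positions where the bases are not complementary): 4 (at positions 1, 5, 11, 15)
Effective Tm = 50 − 4×4 = 50 − 16 = 34°C

34°C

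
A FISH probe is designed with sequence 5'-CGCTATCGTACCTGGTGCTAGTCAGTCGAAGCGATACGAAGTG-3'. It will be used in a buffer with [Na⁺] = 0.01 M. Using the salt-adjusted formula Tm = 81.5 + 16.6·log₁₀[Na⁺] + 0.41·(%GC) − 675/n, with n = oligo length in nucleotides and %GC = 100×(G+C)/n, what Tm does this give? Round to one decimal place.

54.5°C

Length n = 43. Base counts: C=10, A=10, G=13, T=10
G+C = 23, so %GC = 23/43 × 100 = 53.488%
Salt term: 16.6 × (-2) = -33.2
GC term: 0.41 × 53.488 = 21.93; length term: −675/43 = −15.698
Tm = 81.5 + (-33.2) + 21.93 − 15.698 = 54.532 → 54.5°C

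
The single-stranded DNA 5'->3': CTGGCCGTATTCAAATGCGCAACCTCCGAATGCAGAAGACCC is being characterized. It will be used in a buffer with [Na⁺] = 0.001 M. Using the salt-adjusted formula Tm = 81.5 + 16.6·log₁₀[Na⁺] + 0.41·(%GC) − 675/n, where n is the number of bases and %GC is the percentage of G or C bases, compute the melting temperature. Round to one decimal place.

Length n = 42. Base counts: G=9, C=14, T=7, A=12
G+C = 23, so %GC = 23/42 × 100 = 54.762%
Salt term: 16.6 × (-3) = -49.8
GC term: 0.41 × 54.762 = 22.452; length term: −675/42 = −16.071
Tm = 81.5 + (-49.8) + 22.452 − 16.071 = 38.081 → 38.1°C

38.1°C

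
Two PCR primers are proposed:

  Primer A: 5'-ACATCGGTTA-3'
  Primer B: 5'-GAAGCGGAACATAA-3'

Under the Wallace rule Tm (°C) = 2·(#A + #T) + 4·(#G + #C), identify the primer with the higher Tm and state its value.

Primer B, 40°C

Primer A: A+T=6, G+C=4 → Tm = 2(6)+4(4) = 28°C
Primer B: A+T=8, G+C=6 → Tm = 2(8)+4(6) = 40°C
28°C vs 40°C → primer B is higher.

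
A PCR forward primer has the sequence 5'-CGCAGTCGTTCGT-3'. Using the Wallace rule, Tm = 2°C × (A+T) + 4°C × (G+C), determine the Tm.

Counting bases: T=4, A=1, G=4, C=4
A+T = 5, G+C = 8
Tm = 2(5) + 4(8) = 10 + 32 = 42°C

42°C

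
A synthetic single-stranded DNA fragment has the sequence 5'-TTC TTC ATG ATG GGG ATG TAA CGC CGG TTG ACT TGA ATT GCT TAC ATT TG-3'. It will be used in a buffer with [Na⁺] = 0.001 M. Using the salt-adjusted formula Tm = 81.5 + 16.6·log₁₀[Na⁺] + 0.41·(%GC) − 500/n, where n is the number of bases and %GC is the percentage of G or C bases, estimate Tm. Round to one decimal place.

38.9°C

Length n = 50. Scanning the sequence gives C=8, A=10, G=13, T=19.
G+C = 21, so %GC = 21/50 × 100 = 42%
Salt term: 16.6 × (-3) = -49.8
GC term: 0.41 × 42 = 17.22; length term: −500/50 = −10
Tm = 81.5 + (-49.8) + 17.22 − 10 = 38.92 → 38.9°C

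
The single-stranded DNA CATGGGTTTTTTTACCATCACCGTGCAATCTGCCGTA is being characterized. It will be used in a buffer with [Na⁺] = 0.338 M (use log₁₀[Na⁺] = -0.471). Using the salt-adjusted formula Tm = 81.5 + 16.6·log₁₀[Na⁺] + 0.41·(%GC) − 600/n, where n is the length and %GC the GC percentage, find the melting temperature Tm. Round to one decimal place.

Length n = 37. Counting bases: T=13, C=10, G=7, A=7
G+C = 17, so %GC = 17/37 × 100 = 45.946%
Salt term: 16.6 × (-0.471) = -7.819
GC term: 0.41 × 45.946 = 18.838; length term: −600/37 = −16.216
Tm = 81.5 + (-7.819) + 18.838 − 16.216 = 76.303 → 76.3°C

76.3°C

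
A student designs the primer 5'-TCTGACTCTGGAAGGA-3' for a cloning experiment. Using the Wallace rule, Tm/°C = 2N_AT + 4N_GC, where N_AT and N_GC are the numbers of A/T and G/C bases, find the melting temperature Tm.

Base counts: G=5, T=4, A=4, C=3
A+T = 8, G+C = 8
Tm = 2×8 + 4×8 = 48°C

48°C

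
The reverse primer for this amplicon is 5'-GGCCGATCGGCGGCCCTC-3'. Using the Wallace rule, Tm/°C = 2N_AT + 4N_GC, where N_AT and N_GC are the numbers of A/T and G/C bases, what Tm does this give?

C=8, T=2, A=1, G=7
AT pairs contribute 3, GC pairs contribute 15.
Tm = 2(3) + 4(15) = 6 + 60 = 66°C

66°C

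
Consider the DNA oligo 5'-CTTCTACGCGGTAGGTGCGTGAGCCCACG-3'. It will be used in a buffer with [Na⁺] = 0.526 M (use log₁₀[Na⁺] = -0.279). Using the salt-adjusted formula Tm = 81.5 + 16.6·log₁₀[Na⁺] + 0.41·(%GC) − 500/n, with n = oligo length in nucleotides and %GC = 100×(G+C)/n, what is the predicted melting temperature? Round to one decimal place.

Length n = 29. Base counts: T=6, A=4, G=10, C=9
G+C = 19, so %GC = 19/29 × 100 = 65.517%
Salt term: 16.6 × (-0.279) = -4.631
GC term: 0.41 × 65.517 = 26.862; length term: −500/29 = −17.241
Tm = 81.5 + (-4.631) + 26.862 − 17.241 = 86.49 → 86.5°C

86.5°C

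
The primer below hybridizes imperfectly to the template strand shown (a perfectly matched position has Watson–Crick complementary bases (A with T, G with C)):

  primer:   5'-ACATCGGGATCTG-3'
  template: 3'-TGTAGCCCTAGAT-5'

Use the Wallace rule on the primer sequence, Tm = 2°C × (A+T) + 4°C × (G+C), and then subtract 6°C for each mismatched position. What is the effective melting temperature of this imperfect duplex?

Primer base counts: A=3, T=3, G=4, C=3 → A+T=6, G+C=7
Perfect-match Tm = 2(6) + 4(7) = 12 + 28 = 40°C
Mismatches (positions where the bases are not complementary): 1 (at position 13)
Effective Tm = 40 − 1×6 = 40 − 6 = 34°C

34°C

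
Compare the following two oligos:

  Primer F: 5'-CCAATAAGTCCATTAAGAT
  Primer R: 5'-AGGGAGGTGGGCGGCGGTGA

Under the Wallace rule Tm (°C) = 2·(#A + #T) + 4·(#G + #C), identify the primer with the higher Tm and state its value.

Primer F: A+T=13, G+C=6 → Tm = 2(13)+4(6) = 50°C
Primer R: A+T=5, G+C=15 → Tm = 2(5)+4(15) = 70°C
50°C vs 70°C → primer R is higher.

Primer R, 70°C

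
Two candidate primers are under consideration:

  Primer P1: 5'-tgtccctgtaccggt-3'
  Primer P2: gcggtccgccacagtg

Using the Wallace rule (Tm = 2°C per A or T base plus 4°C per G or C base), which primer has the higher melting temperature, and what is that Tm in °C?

Primer P2, 56°C

Primer P1: A+T=6, G+C=9 → Tm = 2(6)+4(9) = 48°C
Primer P2: A+T=4, G+C=12 → Tm = 2(4)+4(12) = 56°C
48°C vs 56°C → primer P2 is higher.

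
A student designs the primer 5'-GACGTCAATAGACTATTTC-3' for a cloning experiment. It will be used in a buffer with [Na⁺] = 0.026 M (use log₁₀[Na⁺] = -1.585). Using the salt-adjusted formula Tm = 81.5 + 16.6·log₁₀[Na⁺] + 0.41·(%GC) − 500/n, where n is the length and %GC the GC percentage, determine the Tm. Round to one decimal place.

Length n = 19. Counting bases: G=3, C=4, T=6, A=6
G+C = 7, so %GC = 7/19 × 100 = 36.842%
Salt term: 16.6 × (-1.585) = -26.311
GC term: 0.41 × 36.842 = 15.105; length term: −500/19 = −26.316
Tm = 81.5 + (-26.311) + 15.105 − 26.316 = 43.978 → 44.0°C

44.0°C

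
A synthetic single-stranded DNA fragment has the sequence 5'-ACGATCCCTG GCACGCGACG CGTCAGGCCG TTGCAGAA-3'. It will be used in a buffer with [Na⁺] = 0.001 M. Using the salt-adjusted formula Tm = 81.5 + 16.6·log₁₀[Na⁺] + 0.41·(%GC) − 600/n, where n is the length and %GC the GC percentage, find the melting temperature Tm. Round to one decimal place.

Length n = 38. Base counts: A=8, C=13, G=12, T=5
G+C = 25, so %GC = 25/38 × 100 = 65.789%
Salt term: 16.6 × (-3) = -49.8
GC term: 0.41 × 65.789 = 26.973; length term: −600/38 = −15.789
Tm = 81.5 + (-49.8) + 26.973 − 15.789 = 42.884 → 42.9°C

42.9°C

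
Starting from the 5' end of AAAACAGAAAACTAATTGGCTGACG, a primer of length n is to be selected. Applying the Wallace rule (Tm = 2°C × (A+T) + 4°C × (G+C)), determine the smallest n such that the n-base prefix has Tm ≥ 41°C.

n = 18

First 17 bases: AAAACAGAAAACTAATT → Tm = 40°C (< 41°C)
First 18 bases: AAAACAGAAAACTAATTG → Tm = 44°C (≥ 41°C)
Since every base adds ≥2°C, Tm only increases with n, so the threshold is first crossed at n = 18.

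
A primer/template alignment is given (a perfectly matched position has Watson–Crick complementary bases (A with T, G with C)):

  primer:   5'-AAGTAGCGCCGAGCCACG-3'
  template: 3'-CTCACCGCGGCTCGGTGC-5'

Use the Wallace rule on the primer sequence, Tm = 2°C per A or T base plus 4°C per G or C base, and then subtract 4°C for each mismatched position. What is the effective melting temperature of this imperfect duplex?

Primer base counts: A=5, T=1, G=6, C=6 → A+T=6, G+C=12
Perfect-match Tm = 2(6) + 4(12) = 12 + 48 = 60°C
Mismatches (positions where the bases are not complementary): 2 (at positions 1, 5)
Effective Tm = 60 − 2×4 = 60 − 8 = 52°C

52°C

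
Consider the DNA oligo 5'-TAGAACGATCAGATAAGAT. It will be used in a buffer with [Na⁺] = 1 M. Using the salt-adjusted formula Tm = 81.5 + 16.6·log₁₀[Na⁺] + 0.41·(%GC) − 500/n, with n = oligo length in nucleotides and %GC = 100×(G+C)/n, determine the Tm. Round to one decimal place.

68.1°C

Length n = 19. Base counts: G=4, A=9, T=4, C=2
G+C = 6, so %GC = 6/19 × 100 = 31.579%
Salt term: 16.6 × (0) = 0
GC term: 0.41 × 31.579 = 12.947; length term: −500/19 = −26.316
Tm = 81.5 + (0) + 12.947 − 26.316 = 68.131 → 68.1°C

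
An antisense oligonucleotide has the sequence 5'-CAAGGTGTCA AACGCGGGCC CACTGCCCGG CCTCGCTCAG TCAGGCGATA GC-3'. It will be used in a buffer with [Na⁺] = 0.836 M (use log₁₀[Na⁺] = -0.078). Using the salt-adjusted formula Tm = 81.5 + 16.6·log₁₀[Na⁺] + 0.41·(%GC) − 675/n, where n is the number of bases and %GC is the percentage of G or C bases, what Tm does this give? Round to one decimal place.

94.8°C

Length n = 52. Base counts: A=10, T=7, C=19, G=16
G+C = 35, so %GC = 35/52 × 100 = 67.308%
Salt term: 16.6 × (-0.078) = -1.295
GC term: 0.41 × 67.308 = 27.596; length term: −675/52 = −12.981
Tm = 81.5 + (-1.295) + 27.596 − 12.981 = 94.82 → 94.8°C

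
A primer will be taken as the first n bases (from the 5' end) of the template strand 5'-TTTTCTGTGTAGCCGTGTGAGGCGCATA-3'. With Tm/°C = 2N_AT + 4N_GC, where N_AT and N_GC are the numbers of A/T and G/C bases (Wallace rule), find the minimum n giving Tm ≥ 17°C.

First 6 bases: TTTTCT → Tm = 14°C (< 17°C)
First 7 bases: TTTTCTG → Tm = 18°C (≥ 17°C)
Since every base adds ≥2°C, Tm only increases with n, so the threshold is first crossed at n = 7.

n = 7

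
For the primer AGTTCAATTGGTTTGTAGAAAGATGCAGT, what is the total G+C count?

Scanning the sequence gives C=2, G=8, T=10, A=9.
Total G or C: 8 + 2 = 10

10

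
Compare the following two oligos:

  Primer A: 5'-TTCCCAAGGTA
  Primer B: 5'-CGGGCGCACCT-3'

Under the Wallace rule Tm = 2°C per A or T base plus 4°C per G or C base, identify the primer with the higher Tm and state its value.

Primer B, 40°C

Primer A: A+T=6, G+C=5 → Tm = 2(6)+4(5) = 32°C
Primer B: A+T=2, G+C=9 → Tm = 2(2)+4(9) = 40°C
32°C vs 40°C → primer B is higher.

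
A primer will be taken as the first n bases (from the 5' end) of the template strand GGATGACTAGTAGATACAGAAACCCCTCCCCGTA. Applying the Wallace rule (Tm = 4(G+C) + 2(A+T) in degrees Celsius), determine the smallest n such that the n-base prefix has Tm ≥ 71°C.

n = 25

First 24 bases: GGATGACTAGTAGATACAGAAACC → Tm = 68°C (< 71°C)
First 25 bases: GGATGACTAGTAGATACAGAAACCC → Tm = 72°C (≥ 71°C)
Since every base adds ≥2°C, Tm only increases with n, so the threshold is first crossed at n = 25.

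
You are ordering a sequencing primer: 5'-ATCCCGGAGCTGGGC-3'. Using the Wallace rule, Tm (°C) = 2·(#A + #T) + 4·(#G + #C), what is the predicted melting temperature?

Base counts: G=6, C=5, A=2, T=2
So N_AT = 4 and N_GC = 11.
Tm = 2(4) + 4(11) = 8 + 44 = 52°C

52°C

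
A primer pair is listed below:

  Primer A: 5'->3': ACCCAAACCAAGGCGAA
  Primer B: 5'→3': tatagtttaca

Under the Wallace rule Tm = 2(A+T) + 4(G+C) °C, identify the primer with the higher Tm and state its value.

Primer A: A+T=8, G+C=9 → Tm = 2(8)+4(9) = 52°C
Primer B: A+T=9, G+C=2 → Tm = 2(9)+4(2) = 26°C
52°C vs 26°C → primer A is higher.

Primer A, 52°C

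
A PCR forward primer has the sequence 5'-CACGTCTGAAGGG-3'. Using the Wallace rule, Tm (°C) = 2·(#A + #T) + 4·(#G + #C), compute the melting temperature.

Base counts: T=2, G=5, A=3, C=3
So N_AT = 5 and N_GC = 8.
Tm = 2(5) + 4(8) = 10 + 32 = 42°C

42°C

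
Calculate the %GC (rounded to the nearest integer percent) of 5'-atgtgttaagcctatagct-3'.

Base counts: T=7, C=3, A=5, G=4
G+C = 4 + 3 = 7 out of 19 bases
%GC = 7/19 × 100 = 36.84% ≈ 37%

37%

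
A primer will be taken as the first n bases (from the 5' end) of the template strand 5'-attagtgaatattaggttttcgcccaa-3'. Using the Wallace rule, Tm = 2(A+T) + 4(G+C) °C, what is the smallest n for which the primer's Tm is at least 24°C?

First 9 bases: ATTAGTGAA → Tm = 22°C (< 24°C)
First 10 bases: ATTAGTGAAT → Tm = 24°C (≥ 24°C)
Since every base adds ≥2°C, Tm only increases with n, so the threshold is first crossed at n = 10.

n = 10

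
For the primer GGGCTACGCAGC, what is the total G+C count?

9

Scanning the sequence gives A=2, G=5, T=1, C=4.
G+C = 5 + 4 = 9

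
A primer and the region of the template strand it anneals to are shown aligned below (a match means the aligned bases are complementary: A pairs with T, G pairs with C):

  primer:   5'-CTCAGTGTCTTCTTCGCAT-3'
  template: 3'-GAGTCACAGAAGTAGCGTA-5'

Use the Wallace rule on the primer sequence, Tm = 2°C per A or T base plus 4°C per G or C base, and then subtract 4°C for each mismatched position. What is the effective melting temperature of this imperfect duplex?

Primer base counts: A=2, T=8, G=3, C=6 → A+T=10, G+C=9
Perfect-match Tm = 2(10) + 4(9) = 20 + 36 = 56°C
Mismatches (positions where the bases are not complementary): 1 (at position 13)
Effective Tm = 56 − 1×4 = 56 − 4 = 52°C

52°C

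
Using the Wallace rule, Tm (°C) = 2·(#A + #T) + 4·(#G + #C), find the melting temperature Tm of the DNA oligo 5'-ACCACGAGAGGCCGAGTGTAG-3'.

Scanning the sequence gives T=2, G=8, A=6, C=5.
AT pairs contribute 8, GC pairs contribute 13.
Tm = 4·13 + 2·8 = 52 + 16 = 68°C

68°C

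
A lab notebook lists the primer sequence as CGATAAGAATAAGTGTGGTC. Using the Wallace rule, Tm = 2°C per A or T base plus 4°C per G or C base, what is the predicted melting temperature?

Counting bases: A=7, C=2, G=6, T=5
A+T = 12, G+C = 8
Tm = 2×12 + 4×8 = 56°C

56°C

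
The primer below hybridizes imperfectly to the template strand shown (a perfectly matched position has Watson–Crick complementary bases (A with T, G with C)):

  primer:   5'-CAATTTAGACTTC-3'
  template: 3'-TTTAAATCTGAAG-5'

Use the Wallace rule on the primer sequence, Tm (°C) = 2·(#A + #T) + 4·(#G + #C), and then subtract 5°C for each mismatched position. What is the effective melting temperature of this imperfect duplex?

Primer base counts: A=4, T=5, G=1, C=3 → A+T=9, G+C=4
Perfect-match Tm = 2(9) + 4(4) = 18 + 16 = 34°C
Mismatches (positions where the bases are not complementary): 1 (at position 1)
Effective Tm = 34 − 1×5 = 34 − 5 = 29°C

29°C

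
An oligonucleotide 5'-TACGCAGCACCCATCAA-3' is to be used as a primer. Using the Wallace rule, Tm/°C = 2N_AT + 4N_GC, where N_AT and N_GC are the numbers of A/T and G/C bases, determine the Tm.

Counting bases: A=6, G=2, T=2, C=7
A+T = 8, G+C = 9
Tm = 2(8) + 4(9) = 16 + 36 = 52°C

52°C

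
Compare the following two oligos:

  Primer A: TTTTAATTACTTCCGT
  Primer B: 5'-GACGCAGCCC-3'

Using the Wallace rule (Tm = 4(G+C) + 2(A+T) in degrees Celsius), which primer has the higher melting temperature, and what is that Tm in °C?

Primer A: A+T=12, G+C=4 → Tm = 2(12)+4(4) = 40°C
Primer B: A+T=2, G+C=8 → Tm = 2(2)+4(8) = 36°C
40°C vs 36°C → primer A is higher.

Primer A, 40°C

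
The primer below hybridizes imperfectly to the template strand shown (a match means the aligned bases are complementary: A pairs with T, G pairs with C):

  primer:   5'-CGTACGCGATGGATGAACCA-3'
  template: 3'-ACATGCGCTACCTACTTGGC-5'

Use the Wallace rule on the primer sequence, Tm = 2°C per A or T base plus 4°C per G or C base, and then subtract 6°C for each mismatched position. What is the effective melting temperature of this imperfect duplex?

50°C

Primer base counts: A=6, T=3, G=6, C=5 → A+T=9, G+C=11
Perfect-match Tm = 2(9) + 4(11) = 18 + 44 = 62°C
Mismatches (positions where the bases are not complementary): 2 (at positions 1, 20)
Effective Tm = 62 − 2×6 = 62 − 12 = 50°C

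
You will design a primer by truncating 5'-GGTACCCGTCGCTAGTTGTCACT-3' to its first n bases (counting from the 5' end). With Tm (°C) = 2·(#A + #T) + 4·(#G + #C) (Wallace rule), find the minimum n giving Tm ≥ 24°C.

First 6 bases: GGTACC → Tm = 20°C (< 24°C)
First 7 bases: GGTACCC → Tm = 24°C (≥ 24°C)
Since every base adds ≥2°C, Tm only increases with n, so the threshold is first crossed at n = 7.

n = 7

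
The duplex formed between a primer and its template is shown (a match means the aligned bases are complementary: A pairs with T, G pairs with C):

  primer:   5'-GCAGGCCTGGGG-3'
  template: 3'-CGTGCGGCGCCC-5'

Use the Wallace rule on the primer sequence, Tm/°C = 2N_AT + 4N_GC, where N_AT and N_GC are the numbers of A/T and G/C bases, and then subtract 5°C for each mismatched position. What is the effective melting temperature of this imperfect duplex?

Primer base counts: A=1, T=1, G=7, C=3 → A+T=2, G+C=10
Perfect-match Tm = 2(2) + 4(10) = 4 + 40 = 44°C
Mismatches (positions where the bases are not complementary): 3 (at positions 4, 8, 9)
Effective Tm = 44 − 3×5 = 44 − 15 = 29°C

29°C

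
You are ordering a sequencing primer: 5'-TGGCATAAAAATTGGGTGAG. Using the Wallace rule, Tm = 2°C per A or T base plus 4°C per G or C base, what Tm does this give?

Scanning the sequence gives G=7, C=1, T=5, A=7.
So N_AT = 12 and N_GC = 8.
Tm = 4·8 + 2·12 = 32 + 24 = 56°C

56°C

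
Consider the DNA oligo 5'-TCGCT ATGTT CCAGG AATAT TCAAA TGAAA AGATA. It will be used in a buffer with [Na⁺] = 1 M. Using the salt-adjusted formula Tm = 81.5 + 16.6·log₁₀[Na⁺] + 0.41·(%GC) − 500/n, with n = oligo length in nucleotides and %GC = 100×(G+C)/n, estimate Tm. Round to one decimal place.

Length n = 35. Scanning the sequence gives G=6, C=5, T=10, A=14.
G+C = 11, so %GC = 11/35 × 100 = 31.429%
Salt term: 16.6 × (0) = 0
GC term: 0.41 × 31.429 = 12.886; length term: −500/35 = −14.286
Tm = 81.5 + (0) + 12.886 − 14.286 = 80.1 → 80.1°C

80.1°C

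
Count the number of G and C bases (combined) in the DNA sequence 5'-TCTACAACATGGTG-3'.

Scanning the sequence gives T=4, G=3, A=4, C=3.
Total G or C: 3 + 3 = 6

6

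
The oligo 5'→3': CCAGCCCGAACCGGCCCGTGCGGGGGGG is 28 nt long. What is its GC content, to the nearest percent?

86%

Base counts: T=1, G=13, A=3, C=11
G+C = 13 + 11 = 24 out of 28 bases
%GC = 24/28 × 100 = 85.71% ≈ 86%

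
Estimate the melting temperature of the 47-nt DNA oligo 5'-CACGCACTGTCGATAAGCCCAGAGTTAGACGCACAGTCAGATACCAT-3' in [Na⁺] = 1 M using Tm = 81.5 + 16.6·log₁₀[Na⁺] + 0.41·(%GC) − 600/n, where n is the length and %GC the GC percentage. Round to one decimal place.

89.7°C

Length n = 47. Base counts: T=8, G=10, C=14, A=15
G+C = 24, so %GC = 24/47 × 100 = 51.064%
Salt term: 16.6 × (0) = 0
GC term: 0.41 × 51.064 = 20.936; length term: −600/47 = −12.766
Tm = 81.5 + (0) + 20.936 − 12.766 = 89.67 → 89.7°C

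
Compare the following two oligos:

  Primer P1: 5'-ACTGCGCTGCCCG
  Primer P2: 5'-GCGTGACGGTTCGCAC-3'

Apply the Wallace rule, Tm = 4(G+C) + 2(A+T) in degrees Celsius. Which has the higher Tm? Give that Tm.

Primer P2, 54°C

Primer P1: A+T=3, G+C=10 → Tm = 2(3)+4(10) = 46°C
Primer P2: A+T=5, G+C=11 → Tm = 2(5)+4(11) = 54°C
46°C vs 54°C → primer P2 is higher.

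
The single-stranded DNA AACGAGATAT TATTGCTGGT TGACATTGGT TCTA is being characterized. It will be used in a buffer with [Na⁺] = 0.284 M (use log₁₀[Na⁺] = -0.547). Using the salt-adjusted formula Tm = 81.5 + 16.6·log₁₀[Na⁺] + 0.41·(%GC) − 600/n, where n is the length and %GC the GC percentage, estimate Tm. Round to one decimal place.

Length n = 34. Base counts: C=4, T=13, A=9, G=8
G+C = 12, so %GC = 12/34 × 100 = 35.294%
Salt term: 16.6 × (-0.547) = -9.08
GC term: 0.41 × 35.294 = 14.471; length term: −600/34 = −17.647
Tm = 81.5 + (-9.08) + 14.471 − 17.647 = 69.244 → 69.2°C

69.2°C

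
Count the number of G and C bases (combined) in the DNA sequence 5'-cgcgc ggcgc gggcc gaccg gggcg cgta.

Base counts: C=11, A=2, G=15, T=1
G+C = 15 + 11 = 26

26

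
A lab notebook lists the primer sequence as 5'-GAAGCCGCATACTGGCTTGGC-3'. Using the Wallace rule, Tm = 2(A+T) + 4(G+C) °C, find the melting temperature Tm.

68°C

Base counts: G=7, C=6, T=4, A=4
AT pairs contribute 8, GC pairs contribute 13.
Tm = 2(8) + 4(13) = 16 + 52 = 68°C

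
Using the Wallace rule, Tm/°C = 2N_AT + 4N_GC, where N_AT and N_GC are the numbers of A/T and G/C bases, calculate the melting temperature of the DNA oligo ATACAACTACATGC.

A=6, G=1, T=3, C=4
So N_AT = 9 and N_GC = 5.
Tm = 2(9) + 4(5) = 18 + 20 = 38°C

38°C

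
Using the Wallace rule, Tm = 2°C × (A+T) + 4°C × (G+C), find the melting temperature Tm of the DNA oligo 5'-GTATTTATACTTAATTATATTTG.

52°C

Base counts: A=7, T=13, G=2, C=1
AT pairs contribute 20, GC pairs contribute 3.
Tm = 2×20 + 4×3 = 52°C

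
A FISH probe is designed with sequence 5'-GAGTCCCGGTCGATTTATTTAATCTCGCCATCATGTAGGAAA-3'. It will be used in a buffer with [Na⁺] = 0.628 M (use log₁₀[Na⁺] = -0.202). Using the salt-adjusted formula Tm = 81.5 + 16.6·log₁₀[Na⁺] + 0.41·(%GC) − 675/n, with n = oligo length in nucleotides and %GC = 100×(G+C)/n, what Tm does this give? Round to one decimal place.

Length n = 42. C=9, A=11, T=13, G=9
G+C = 18, so %GC = 18/42 × 100 = 42.857%
Salt term: 16.6 × (-0.202) = -3.353
GC term: 0.41 × 42.857 = 17.571; length term: −675/42 = −16.071
Tm = 81.5 + (-3.353) + 17.571 − 16.071 = 79.647 → 79.6°C

79.6°C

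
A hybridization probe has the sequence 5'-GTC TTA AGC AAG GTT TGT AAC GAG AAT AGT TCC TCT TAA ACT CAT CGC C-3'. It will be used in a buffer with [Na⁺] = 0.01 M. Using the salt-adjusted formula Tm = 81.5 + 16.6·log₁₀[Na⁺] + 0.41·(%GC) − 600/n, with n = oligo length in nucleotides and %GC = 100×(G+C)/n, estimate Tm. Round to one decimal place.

52.8°C

Length n = 49. Counting bases: G=9, A=14, C=11, T=15
G+C = 20, so %GC = 20/49 × 100 = 40.816%
Salt term: 16.6 × (-2) = -33.2
GC term: 0.41 × 40.816 = 16.735; length term: −600/49 = −12.245
Tm = 81.5 + (-33.2) + 16.735 − 12.245 = 52.79 → 52.8°C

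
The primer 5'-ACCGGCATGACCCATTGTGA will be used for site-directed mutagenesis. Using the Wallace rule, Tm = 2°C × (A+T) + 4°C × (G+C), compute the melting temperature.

Counting bases: A=5, T=4, C=6, G=5
So N_AT = 9 and N_GC = 11.
Tm = 4·11 + 2·9 = 44 + 18 = 62°C

62°C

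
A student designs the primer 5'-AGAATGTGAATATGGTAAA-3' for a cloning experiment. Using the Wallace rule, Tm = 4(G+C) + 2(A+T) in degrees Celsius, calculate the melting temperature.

48°C

Base counts: C=0, A=9, G=5, T=5
So N_AT = 14 and N_GC = 5.
Tm = 4·5 + 2·14 = 20 + 28 = 48°C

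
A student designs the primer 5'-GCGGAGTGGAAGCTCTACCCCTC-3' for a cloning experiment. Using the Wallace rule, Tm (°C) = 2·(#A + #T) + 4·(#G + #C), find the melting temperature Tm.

76°C

Base counts: T=4, C=8, G=7, A=4
AT pairs contribute 8, GC pairs contribute 15.
Tm = 2(8) + 4(15) = 16 + 60 = 76°C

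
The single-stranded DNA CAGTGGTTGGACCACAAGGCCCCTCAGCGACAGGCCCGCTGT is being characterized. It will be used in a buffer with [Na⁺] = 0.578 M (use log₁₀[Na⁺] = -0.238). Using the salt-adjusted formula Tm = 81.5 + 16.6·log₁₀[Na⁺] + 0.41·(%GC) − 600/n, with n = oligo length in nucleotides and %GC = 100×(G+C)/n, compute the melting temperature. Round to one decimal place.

Length n = 42. Counting bases: G=13, A=8, T=6, C=15
G+C = 28, so %GC = 28/42 × 100 = 66.667%
Salt term: 16.6 × (-0.238) = -3.951
GC term: 0.41 × 66.667 = 27.333; length term: −600/42 = −14.286
Tm = 81.5 + (-3.951) + 27.333 − 14.286 = 90.596 → 90.6°C

90.6°C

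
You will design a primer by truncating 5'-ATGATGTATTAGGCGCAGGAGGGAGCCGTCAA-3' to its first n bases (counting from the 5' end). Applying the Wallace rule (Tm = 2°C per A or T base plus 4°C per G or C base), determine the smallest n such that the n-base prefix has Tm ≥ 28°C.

First 11 bases: ATGATGTATTA → Tm = 26°C (< 28°C)
First 12 bases: ATGATGTATTAG → Tm = 30°C (≥ 28°C)
Since every base adds ≥2°C, Tm only increases with n, so the threshold is first crossed at n = 12.

n = 12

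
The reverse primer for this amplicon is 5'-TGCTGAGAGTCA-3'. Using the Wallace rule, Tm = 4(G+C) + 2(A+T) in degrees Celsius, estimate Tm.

Scanning the sequence gives C=2, G=4, A=3, T=3.
A+T = 6, G+C = 6
Tm = 2(6) + 4(6) = 12 + 24 = 36°C

36°C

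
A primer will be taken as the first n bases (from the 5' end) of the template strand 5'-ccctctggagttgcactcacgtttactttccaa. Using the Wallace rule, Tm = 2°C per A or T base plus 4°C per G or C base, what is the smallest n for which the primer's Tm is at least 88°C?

First 29 bases: CCCTCTGGAGTTGCACTCACGTTTACTTT → Tm = 86°C (< 88°C)
First 30 bases: CCCTCTGGAGTTGCACTCACGTTTACTTTC → Tm = 90°C (≥ 88°C)
Each additional base adds 2°C (A/T) or 4°C (G/C), so Tm is non-decreasing in n; n = 30 is the first length to reach 88°C.

n = 30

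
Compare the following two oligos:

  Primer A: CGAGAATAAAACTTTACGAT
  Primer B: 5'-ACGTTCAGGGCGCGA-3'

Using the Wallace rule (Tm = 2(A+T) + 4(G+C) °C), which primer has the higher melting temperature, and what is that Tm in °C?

Primer A: A+T=14, G+C=6 → Tm = 2(14)+4(6) = 52°C
Primer B: A+T=5, G+C=10 → Tm = 2(5)+4(10) = 50°C
52°C vs 50°C → primer A is higher.

Primer A, 52°C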